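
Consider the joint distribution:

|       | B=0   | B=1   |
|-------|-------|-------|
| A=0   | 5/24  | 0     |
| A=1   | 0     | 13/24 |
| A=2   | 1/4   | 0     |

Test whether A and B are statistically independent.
Marginal P(A) (row sums):
  P(A=0) = 5/24 + 0 = 5/24
  P(A=1) = 0 + 13/24 = 13/24
  P(A=2) = 1/4 + 0 = 1/4
Marginal P(B) (column sums):
  P(B=0) = 5/24 + 0 + 1/4 = 11/24
  P(B=1) = 0 + 13/24 + 0 = 13/24

A and B are independent iff P(A=i,B=j) = P(A=i)·P(B=j) for every cell.
  P(A=0)·P(B=0) = 5/24 × 11/24 = 55/576, but P(A=0,B=0) = 5/24 ✗

No, A and B are not independent. Quantitatively, I(A;B) > 0:

H(A) = -[(5/24)·log₂(5/24) + (13/24)·log₂(13/24) + (1/4)·log₂(1/4)]
  = 0.4715 + 0.4791 + 0.5000
  = 1.4506 bits
H(B) = -[(11/24)·log₂(11/24) + (13/24)·log₂(13/24)]
  = 0.5159 + 0.4791
  = 0.9950 bits
H(A,B) = -[(5/24)·log₂(5/24) + (13/24)·log₂(13/24) + (1/4)·log₂(1/4)]
  = 0.4715 + 0.4791 + 0.5000
  = 1.4506 bits
I(A;B) = H(A) + H(B) - H(A,B) = 1.4506 + 0.9950 - 1.4506 = 0.9950 bits > 0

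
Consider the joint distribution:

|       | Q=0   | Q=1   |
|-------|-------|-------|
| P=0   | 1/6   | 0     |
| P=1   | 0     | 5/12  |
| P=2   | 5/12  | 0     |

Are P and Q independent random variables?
Marginal P(P) (row sums):
  P(P=0) = 1/6 + 0 = 1/6
  P(P=1) = 0 + 5/12 = 5/12
  P(P=2) = 5/12 + 0 = 5/12
Marginal P(Q) (column sums):
  P(Q=0) = 1/6 + 0 + 5/12 = 7/12
  P(Q=1) = 0 + 5/12 + 0 = 5/12

P and Q are independent iff P(P=i,Q=j) = P(P=i)·P(Q=j) for every cell.
  P(P=0)·P(Q=0) = 1/6 × 7/12 = 7/72, but P(P=0,Q=0) = 1/6 ✗

No, P and Q are not independent. Quantitatively, I(P;Q) > 0:

H(P) = -[(1/6)·log₂(1/6) + (5/12)·log₂(5/12) + (5/12)·log₂(5/12)]
  = 0.4308 + 0.5263 + 0.5263
  = 1.4834 bits
H(Q) = -[(7/12)·log₂(7/12) + (5/12)·log₂(5/12)]
  = 0.4536 + 0.5263
  = 0.9799 bits
H(P,Q) = -[(1/6)·log₂(1/6) + (5/12)·log₂(5/12) + (5/12)·log₂(5/12)]
  = 0.4308 + 0.5263 + 0.5263
  = 1.4834 bits
I(P;Q) = H(P) + H(Q) - H(P,Q) = 1.4834 + 0.9799 - 1.4834 = 0.9799 bits > 0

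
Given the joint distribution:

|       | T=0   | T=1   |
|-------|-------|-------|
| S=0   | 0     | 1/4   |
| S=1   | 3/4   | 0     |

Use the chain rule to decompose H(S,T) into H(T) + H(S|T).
By the chain rule: H(S,T) = H(T) + H(S|T)

Marginal P(T) (column sums):
  P(T=0) = 0 + 3/4 = 3/4
  P(T=1) = 1/4 + 0 = 1/4
H(T) = -[(3/4)·log₂(3/4) + (1/4)·log₂(1/4)]
  = 0.3113 + 0.5000
  = 0.8113 bits
H(S|T) = -Σ P(S,T)·log₂ P(S|T), where P(S|T) = P(S,T) / P(T)
  (cells with P(S,T) = 0 contribute 0)
  (S=0,T=1): P(S|T) = (1/4)/(1/4) = 1;  -(1/4)·log₂(1) = 0.0000
  (S=1,T=0): P(S|T) = (3/4)/(3/4) = 1;  -(3/4)·log₂(1) = 0.0000
H(S|T) = 0.0000 + 0.0000
  = 0.0000 bits

H(S,T) = H(T) + H(S|T) = 0.8113 + 0.0000 = 0.8113 bits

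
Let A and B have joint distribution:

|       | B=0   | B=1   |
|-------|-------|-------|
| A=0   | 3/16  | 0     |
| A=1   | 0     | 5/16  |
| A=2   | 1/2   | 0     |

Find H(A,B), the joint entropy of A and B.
H(A,B) = -Σ P(A,B) log₂ P(A,B), summed over the non-zero cells:
H(A,B) = -[(3/16)·log₂(3/16) + (5/16)·log₂(5/16) + (1/2)·log₂(1/2)]
  = 0.4528 + 0.5244 + 0.5000
  = 1.4772 bits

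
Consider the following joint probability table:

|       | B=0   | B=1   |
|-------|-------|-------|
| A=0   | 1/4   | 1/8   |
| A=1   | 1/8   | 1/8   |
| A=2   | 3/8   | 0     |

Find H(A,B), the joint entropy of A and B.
H(A,B) = -Σ P(A,B) log₂ P(A,B), summed over the non-zero cells:
H(A,B) = -[(1/4)·log₂(1/4) + (1/8)·log₂(1/8) + (1/8)·log₂(1/8) + (1/8)·log₂(1/8) + (3/8)·log₂(3/8)]
  = 0.5000 + 0.3750 + 0.3750 + 0.3750 + 0.5306
  = 2.1556 bits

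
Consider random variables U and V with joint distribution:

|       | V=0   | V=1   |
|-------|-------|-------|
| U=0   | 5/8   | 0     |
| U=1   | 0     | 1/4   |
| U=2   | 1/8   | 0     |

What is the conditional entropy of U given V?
Marginal P(V) (column sums):
  P(V=0) = 5/8 + 0 + 1/8 = 3/4
  P(V=1) = 0 + 1/4 + 0 = 1/4

H(U|V) = -Σ P(U,V)·log₂ P(U|V), where P(U|V) = P(U,V) / P(V)
  (cells with P(U,V) = 0 contribute 0)
  (U=0,V=0): P(U|V) = (5/8)/(3/4) = 5/6;  -(5/8)·log₂(5/6) = 0.1644
  (U=1,V=1): P(U|V) = (1/4)/(1/4) = 1;  -(1/4)·log₂(1) = 0.0000
  (U=2,V=0): P(U|V) = (1/8)/(3/4) = 1/6;  -(1/8)·log₂(1/6) = 0.3231
H(U|V) = 0.1644 + 0.0000 + 0.3231
  = 0.4875 bits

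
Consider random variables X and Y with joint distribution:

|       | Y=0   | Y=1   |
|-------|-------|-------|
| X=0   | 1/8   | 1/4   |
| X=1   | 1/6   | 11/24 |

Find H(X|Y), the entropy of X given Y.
Marginal P(Y) (column sums):
  P(Y=0) = 1/8 + 1/6 = 7/24
  P(Y=1) = 1/4 + 11/24 = 17/24

H(X|Y) = -Σ P(X,Y)·log₂ P(X|Y), where P(X|Y) = P(X,Y) / P(Y)
  (X=0,Y=0): P(X|Y) = (1/8)/(7/24) = 3/7;  -(1/8)·log₂(3/7) = 0.1528
  (X=0,Y=1): P(X|Y) = (1/4)/(17/24) = 6/17;  -(1/4)·log₂(6/17) = 0.3756
  (X=1,Y=0): P(X|Y) = (1/6)/(7/24) = 4/7;  -(1/6)·log₂(4/7) = 0.1346
  (X=1,Y=1): P(X|Y) = (11/24)/(17/24) = 11/17;  -(11/24)·log₂(11/17) = 0.2878
H(X|Y) = 0.1528 + 0.3756 + 0.1346 + 0.2878
  = 0.9508 bits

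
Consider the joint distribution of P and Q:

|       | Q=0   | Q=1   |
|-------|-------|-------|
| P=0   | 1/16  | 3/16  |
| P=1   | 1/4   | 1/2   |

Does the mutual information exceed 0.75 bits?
Marginal P(P) (row sums):
  P(P=0) = 1/16 + 3/16 = 1/4
  P(P=1) = 1/4 + 1/2 = 3/4
Marginal P(Q) (column sums):
  P(Q=0) = 1/16 + 1/4 = 5/16
  P(Q=1) = 3/16 + 1/2 = 11/16

H(P) = -[(1/4)·log₂(1/4) + (3/4)·log₂(3/4)]
  = 0.5000 + 0.3113
  = 0.8113 bits
H(Q) = -[(5/16)·log₂(5/16) + (11/16)·log₂(11/16)]
  = 0.5244 + 0.3716
  = 0.8960 bits
H(P,Q) = -[(1/16)·log₂(1/16) + (3/16)·log₂(3/16) + (1/4)·log₂(1/4) + (1/2)·log₂(1/2)]
  = 0.2500 + 0.4528 + 0.5000 + 0.5000
  = 1.7028 bits

I(P;Q) = H(P) + H(Q) - H(P,Q)
  = 0.8113 + 0.8960 - 1.7028
  = 0.0045 bits

No. I(P;Q) = 0.0045 bits, which is ≤ 0.75 bits.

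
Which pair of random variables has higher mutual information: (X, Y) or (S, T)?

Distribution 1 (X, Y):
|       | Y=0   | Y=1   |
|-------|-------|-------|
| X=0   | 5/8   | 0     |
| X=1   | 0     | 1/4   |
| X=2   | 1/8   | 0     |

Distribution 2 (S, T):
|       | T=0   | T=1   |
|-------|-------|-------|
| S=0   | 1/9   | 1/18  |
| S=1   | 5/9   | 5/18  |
Distribution 1 (X, Y):
Marginal P(X) (row sums):
  P(X=0) = 5/8 + 0 = 5/8
  P(X=1) = 0 + 1/4 = 1/4
  P(X=2) = 1/8 + 0 = 1/8
Marginal P(Y) (column sums):
  P(Y=0) = 5/8 + 0 + 1/8 = 3/4
  P(Y=1) = 0 + 1/4 + 0 = 1/4

H(X) = -[(5/8)·log₂(5/8) + (1/4)·log₂(1/4) + (1/8)·log₂(1/8)]
  = 0.4238 + 0.5000 + 0.3750
  = 1.2988 bits
H(Y) = -[(3/4)·log₂(3/4) + (1/4)·log₂(1/4)]
  = 0.3113 + 0.5000
  = 0.8113 bits
H(X,Y) = -[(5/8)·log₂(5/8) + (1/4)·log₂(1/4) + (1/8)·log₂(1/8)]
  = 0.4238 + 0.5000 + 0.3750
  = 1.2988 bits

I(X;Y) = H(X) + H(Y) - H(X,Y)
  = 1.2988 + 0.8113 - 1.2988
  = 0.8113 bits

Distribution 2 (S, T):
Marginal P(S) (row sums):
  P(S=0) = 1/9 + 1/18 = 1/6
  P(S=1) = 5/9 + 5/18 = 5/6
Marginal P(T) (column sums):
  P(T=0) = 1/9 + 5/9 = 2/3
  P(T=1) = 1/18 + 5/18 = 1/3

H(S) = -[(1/6)·log₂(1/6) + (5/6)·log₂(5/6)]
  = 0.4308 + 0.2192
  = 0.6500 bits
H(T) = -[(2/3)·log₂(2/3) + (1/3)·log₂(1/3)]
  = 0.3900 + 0.5283
  = 0.9183 bits
H(S,T) = -[(1/9)·log₂(1/9) + (1/18)·log₂(1/18) + (5/9)·log₂(5/9) + (5/18)·log₂(5/18)]
  = 0.3522 + 0.2317 + 0.4711 + 0.5133
  = 1.5683 bits

I(S;T) = H(S) + H(T) - H(S,T)
  = 0.6500 + 0.9183 - 1.5683
  = 0.0000 bits

I(X;Y) = 0.8113 bits > I(S;T) = 0.0000 bits, so (X, Y) has the higher mutual information (stronger dependence).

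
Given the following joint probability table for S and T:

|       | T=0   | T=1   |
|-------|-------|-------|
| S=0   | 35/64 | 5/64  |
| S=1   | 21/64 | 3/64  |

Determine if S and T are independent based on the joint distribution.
Marginal P(S) (row sums):
  P(S=0) = 35/64 + 5/64 = 5/8
  P(S=1) = 21/64 + 3/64 = 3/8
Marginal P(T) (column sums):
  P(T=0) = 35/64 + 21/64 = 7/8
  P(T=1) = 5/64 + 3/64 = 1/8

S and T are independent iff P(S=i,T=j) = P(S=i)·P(T=j) for every cell.
  P(S=0)·P(T=0) = 5/8 × 7/8 = 35/64 = P(S=0,T=0) ✓
  P(S=0)·P(T=1) = 5/8 × 1/8 = 5/64 = P(S=0,T=1) ✓
  P(S=1)·P(T=0) = 3/8 × 7/8 = 21/64 = P(S=1,T=0) ✓
  P(S=1)·P(T=1) = 3/8 × 1/8 = 3/64 = P(S=1,T=1) ✓

Yes, S and T are independent: every cell factors, so I(S;T) = 0 bits.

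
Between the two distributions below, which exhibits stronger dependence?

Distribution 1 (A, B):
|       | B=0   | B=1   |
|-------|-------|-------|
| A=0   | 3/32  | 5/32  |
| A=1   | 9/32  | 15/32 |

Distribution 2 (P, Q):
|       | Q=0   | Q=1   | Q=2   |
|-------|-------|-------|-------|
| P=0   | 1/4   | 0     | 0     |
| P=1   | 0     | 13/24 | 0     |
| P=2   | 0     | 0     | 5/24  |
Distribution 1 (A, B):
Marginal P(A) (row sums):
  P(A=0) = 3/32 + 5/32 = 1/4
  P(A=1) = 9/32 + 15/32 = 3/4
Marginal P(B) (column sums):
  P(B=0) = 3/32 + 9/32 = 3/8
  P(B=1) = 5/32 + 15/32 = 5/8

H(A) = -[(1/4)·log₂(1/4) + (3/4)·log₂(3/4)]
  = 0.5000 + 0.3113
  = 0.8113 bits
H(B) = -[(3/8)·log₂(3/8) + (5/8)·log₂(5/8)]
  = 0.5306 + 0.4238
  = 0.9544 bits
H(A,B) = -[(3/32)·log₂(3/32) + (5/32)·log₂(5/32) + (9/32)·log₂(9/32) + (15/32)·log₂(15/32)]
  = 0.3202 + 0.4184 + 0.5147 + 0.5124
  = 1.7657 bits

I(A;B) = H(A) + H(B) - H(A,B)
  = 0.8113 + 0.9544 - 1.7657
  = 0.0000 bits

Distribution 2 (P, Q):
Marginal P(P) (row sums):
  P(P=0) = 1/4 + 0 + 0 = 1/4
  P(P=1) = 0 + 13/24 + 0 = 13/24
  P(P=2) = 0 + 0 + 5/24 = 5/24
Marginal P(Q) (column sums):
  P(Q=0) = 1/4 + 0 + 0 = 1/4
  P(Q=1) = 0 + 13/24 + 0 = 13/24
  P(Q=2) = 0 + 0 + 5/24 = 5/24

H(P) = -[(1/4)·log₂(1/4) + (13/24)·log₂(13/24) + (5/24)·log₂(5/24)]
  = 0.5000 + 0.4791 + 0.4715
  = 1.4506 bits
H(Q) = -[(1/4)·log₂(1/4) + (13/24)·log₂(13/24) + (5/24)·log₂(5/24)]
  = 0.5000 + 0.4791 + 0.4715
  = 1.4506 bits
H(P,Q) = -[(1/4)·log₂(1/4) + (13/24)·log₂(13/24) + (5/24)·log₂(5/24)]
  = 0.5000 + 0.4791 + 0.4715
  = 1.4506 bits

I(P;Q) = H(P) + H(Q) - H(P,Q)
  = 1.4506 + 1.4506 - 1.4506
  = 1.4506 bits

I(P;Q) = 1.4506 bits > I(A;B) = 0.0000 bits, so (P, Q) has the higher mutual information (stronger dependence).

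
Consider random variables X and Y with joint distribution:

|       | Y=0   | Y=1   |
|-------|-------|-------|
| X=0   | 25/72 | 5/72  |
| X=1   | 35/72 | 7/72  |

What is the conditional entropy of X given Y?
Marginal P(Y) (column sums):
  P(Y=0) = 25/72 + 35/72 = 5/6
  P(Y=1) = 5/72 + 7/72 = 1/6

H(X|Y) = -Σ P(X,Y)·log₂ P(X|Y), where P(X|Y) = P(X,Y) / P(Y)
  (X=0,Y=0): P(X|Y) = (25/72)/(5/6) = 5/12;  -(25/72)·log₂(5/12) = 0.4386
  (X=0,Y=1): P(X|Y) = (5/72)/(1/6) = 5/12;  -(5/72)·log₂(5/12) = 0.0877
  (X=1,Y=0): P(X|Y) = (35/72)/(5/6) = 7/12;  -(35/72)·log₂(7/12) = 0.3780
  (X=1,Y=1): P(X|Y) = (7/72)/(1/6) = 7/12;  -(7/72)·log₂(7/12) = 0.0756
H(X|Y) = 0.4386 + 0.0877 + 0.3780 + 0.0756
  = 0.9799 bits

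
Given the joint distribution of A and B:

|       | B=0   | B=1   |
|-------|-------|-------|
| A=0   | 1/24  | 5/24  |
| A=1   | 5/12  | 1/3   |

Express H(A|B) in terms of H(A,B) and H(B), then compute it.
H(A|B) = H(A,B) - H(B)

Marginal P(B) (column sums):
  P(B=0) = 1/24 + 5/12 = 11/24
  P(B=1) = 5/24 + 1/3 = 13/24

H(A,B) = -[(1/24)·log₂(1/24) + (5/24)·log₂(5/24) + (5/12)·log₂(5/12) + (1/3)·log₂(1/3)]
  = 0.1910 + 0.4715 + 0.5263 + 0.5283
  = 1.7171 bits
H(B) = -[(11/24)·log₂(11/24) + (13/24)·log₂(13/24)]
  = 0.5159 + 0.4791
  = 0.9950 bits

H(A|B) = 1.7171 - 0.9950 = 0.7221 bits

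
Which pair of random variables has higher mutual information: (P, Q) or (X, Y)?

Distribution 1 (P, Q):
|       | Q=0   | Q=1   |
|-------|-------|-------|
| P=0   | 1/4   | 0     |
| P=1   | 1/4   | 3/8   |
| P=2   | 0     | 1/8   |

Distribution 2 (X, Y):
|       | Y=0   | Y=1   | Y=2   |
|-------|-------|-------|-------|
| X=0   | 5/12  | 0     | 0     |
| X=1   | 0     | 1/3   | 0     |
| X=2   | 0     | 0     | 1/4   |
Distribution 1 (P, Q):
Marginal P(P) (row sums):
  P(P=0) = 1/4 + 0 = 1/4
  P(P=1) = 1/4 + 3/8 = 5/8
  P(P=2) = 0 + 1/8 = 1/8
Marginal P(Q) (column sums):
  P(Q=0) = 1/4 + 1/4 + 0 = 1/2
  P(Q=1) = 0 + 3/8 + 1/8 = 1/2

H(P) = -[(1/4)·log₂(1/4) + (5/8)·log₂(5/8) + (1/8)·log₂(1/8)]
  = 0.5000 + 0.4238 + 0.3750
  = 1.2988 bits
H(Q) = -[(1/2)·log₂(1/2) + (1/2)·log₂(1/2)]
  = 0.5000 + 0.5000
  = 1.0000 bits
H(P,Q) = -[(1/4)·log₂(1/4) + (1/4)·log₂(1/4) + (3/8)·log₂(3/8) + (1/8)·log₂(1/8)]
  = 0.5000 + 0.5000 + 0.5306 + 0.3750
  = 1.9056 bits

I(P;Q) = H(P) + H(Q) - H(P,Q)
  = 1.2988 + 1.0000 - 1.9056
  = 0.3932 bits

Distribution 2 (X, Y):
Marginal P(X) (row sums):
  P(X=0) = 5/12 + 0 + 0 = 5/12
  P(X=1) = 0 + 1/3 + 0 = 1/3
  P(X=2) = 0 + 0 + 1/4 = 1/4
Marginal P(Y) (column sums):
  P(Y=0) = 5/12 + 0 + 0 = 5/12
  P(Y=1) = 0 + 1/3 + 0 = 1/3
  P(Y=2) = 0 + 0 + 1/4 = 1/4

H(X) = -[(5/12)·log₂(5/12) + (1/3)·log₂(1/3) + (1/4)·log₂(1/4)]
  = 0.5263 + 0.5283 + 0.5000
  = 1.5546 bits
H(Y) = -[(5/12)·log₂(5/12) + (1/3)·log₂(1/3) + (1/4)·log₂(1/4)]
  = 0.5263 + 0.5283 + 0.5000
  = 1.5546 bits
H(X,Y) = -[(5/12)·log₂(5/12) + (1/3)·log₂(1/3) + (1/4)·log₂(1/4)]
  = 0.5263 + 0.5283 + 0.5000
  = 1.5546 bits

I(X;Y) = H(X) + H(Y) - H(X,Y)
  = 1.5546 + 1.5546 - 1.5546
  = 1.5546 bits

I(X;Y) = 1.5546 bits > I(P;Q) = 0.3932 bits, so (X, Y) has the higher mutual information (stronger dependence).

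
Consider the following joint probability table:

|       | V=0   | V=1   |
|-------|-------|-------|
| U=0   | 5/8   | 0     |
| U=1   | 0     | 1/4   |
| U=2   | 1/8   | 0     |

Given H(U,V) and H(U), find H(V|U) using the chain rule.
From the chain rule: H(U,V) = H(U) + H(V|U)
Therefore: H(V|U) = H(U,V) - H(U)

H(U,V) = -[(5/8)·log₂(5/8) + (1/4)·log₂(1/4) + (1/8)·log₂(1/8)]
  = 0.4238 + 0.5000 + 0.3750
  = 1.2988 bits
Marginal P(U) (row sums):
  P(U=0) = 5/8 + 0 = 5/8
  P(U=1) = 0 + 1/4 = 1/4
  P(U=2) = 1/8 + 0 = 1/8
H(U) = -[(5/8)·log₂(5/8) + (1/4)·log₂(1/4) + (1/8)·log₂(1/8)]
  = 0.4238 + 0.5000 + 0.3750
  = 1.2988 bits

H(V|U) = 1.2988 - 1.2988 = 0.0000 bits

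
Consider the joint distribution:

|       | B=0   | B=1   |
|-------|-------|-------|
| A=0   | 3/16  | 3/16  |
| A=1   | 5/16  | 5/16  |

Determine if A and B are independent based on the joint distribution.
Marginal P(A) (row sums):
  P(A=0) = 3/16 + 3/16 = 3/8
  P(A=1) = 5/16 + 5/16 = 5/8
Marginal P(B) (column sums):
  P(B=0) = 3/16 + 5/16 = 1/2
  P(B=1) = 3/16 + 5/16 = 1/2

A and B are independent iff P(A=i,B=j) = P(A=i)·P(B=j) for every cell.
  P(A=0)·P(B=0) = 3/8 × 1/2 = 3/16 = P(A=0,B=0) ✓
  P(A=0)·P(B=1) = 3/8 × 1/2 = 3/16 = P(A=0,B=1) ✓
  P(A=1)·P(B=0) = 5/8 × 1/2 = 5/16 = P(A=1,B=0) ✓
  P(A=1)·P(B=1) = 5/8 × 1/2 = 5/16 = P(A=1,B=1) ✓

Yes, A and B are independent: every cell factors, so I(A;B) = 0 bits.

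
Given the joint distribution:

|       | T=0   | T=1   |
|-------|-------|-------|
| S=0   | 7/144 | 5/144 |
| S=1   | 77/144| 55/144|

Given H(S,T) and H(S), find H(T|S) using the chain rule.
From the chain rule: H(S,T) = H(S) + H(T|S)
Therefore: H(T|S) = H(S,T) - H(S)

H(S,T) = -[(7/144)·log₂(7/144) + (5/144)·log₂(5/144) + (77/144)·log₂(77/144) + (55/144)·log₂(55/144)]
  = 0.2121 + 0.1683 + 0.4829 + 0.5304
  = 1.3937 bits
Marginal P(S) (row sums):
  P(S=0) = 7/144 + 5/144 = 1/12
  P(S=1) = 77/144 + 55/144 = 11/12
H(S) = -[(1/12)·log₂(1/12) + (11/12)·log₂(11/12)]
  = 0.2987 + 0.1151
  = 0.4138 bits

H(T|S) = 1.3937 - 0.4138 = 0.9799 bits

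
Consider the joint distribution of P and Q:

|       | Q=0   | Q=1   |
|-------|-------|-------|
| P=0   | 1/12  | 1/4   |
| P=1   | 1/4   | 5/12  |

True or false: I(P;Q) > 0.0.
Marginal P(P) (row sums):
  P(P=0) = 1/12 + 1/4 = 1/3
  P(P=1) = 1/4 + 5/12 = 2/3
Marginal P(Q) (column sums):
  P(Q=0) = 1/12 + 1/4 = 1/3
  P(Q=1) = 1/4 + 5/12 = 2/3

H(P) = -[(1/3)·log₂(1/3) + (2/3)·log₂(2/3)]
  = 0.5283 + 0.3900
  = 0.9183 bits
H(Q) = -[(1/3)·log₂(1/3) + (2/3)·log₂(2/3)]
  = 0.5283 + 0.3900
  = 0.9183 bits
H(P,Q) = -[(1/12)·log₂(1/12) + (1/4)·log₂(1/4) + (1/4)·log₂(1/4) + (5/12)·log₂(5/12)]
  = 0.2987 + 0.5000 + 0.5000 + 0.5263
  = 1.8250 bits

I(P;Q) = H(P) + H(Q) - H(P,Q)
  = 0.9183 + 0.9183 - 1.8250
  = 0.0116 bits

True. I(P;Q) = 0.0116 bits, which is > 0.0 bits.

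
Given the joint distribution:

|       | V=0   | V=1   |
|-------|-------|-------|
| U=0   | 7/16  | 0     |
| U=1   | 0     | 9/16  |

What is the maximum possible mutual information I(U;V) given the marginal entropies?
The upper bound on mutual information is I(U;V) ≤ min(H(U), H(V)).

Marginal P(U) (row sums):
  P(U=0) = 7/16 + 0 = 7/16
  P(U=1) = 0 + 9/16 = 9/16
Marginal P(V) (column sums):
  P(V=0) = 7/16 + 0 = 7/16
  P(V=1) = 0 + 9/16 = 9/16

H(U) = -[(7/16)·log₂(7/16) + (9/16)·log₂(9/16)]
  = 0.5218 + 0.4669
  = 0.9887 bits
H(V) = -[(7/16)·log₂(7/16) + (9/16)·log₂(9/16)]
  = 0.5218 + 0.4669
  = 0.9887 bits

Maximum possible I(U;V) = min(0.9887, 0.9887) = 0.9887 bits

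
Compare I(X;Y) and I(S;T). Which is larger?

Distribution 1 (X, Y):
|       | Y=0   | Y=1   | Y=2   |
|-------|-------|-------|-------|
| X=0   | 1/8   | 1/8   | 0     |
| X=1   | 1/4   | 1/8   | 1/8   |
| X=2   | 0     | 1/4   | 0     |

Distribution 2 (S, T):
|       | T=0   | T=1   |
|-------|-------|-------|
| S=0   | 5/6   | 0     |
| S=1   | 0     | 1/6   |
Distribution 1 (X, Y):
Marginal P(X) (row sums):
  P(X=0) = 1/8 + 1/8 + 0 = 1/4
  P(X=1) = 1/4 + 1/8 + 1/8 = 1/2
  P(X=2) = 0 + 1/4 + 0 = 1/4
Marginal P(Y) (column sums):
  P(Y=0) = 1/8 + 1/4 + 0 = 3/8
  P(Y=1) = 1/8 + 1/8 + 1/4 = 1/2
  P(Y=2) = 0 + 1/8 + 0 = 1/8

H(X) = -[(1/4)·log₂(1/4) + (1/2)·log₂(1/2) + (1/4)·log₂(1/4)]
  = 0.5000 + 0.5000 + 0.5000
  = 1.5000 bits
H(Y) = -[(3/8)·log₂(3/8) + (1/2)·log₂(1/2) + (1/8)·log₂(1/8)]
  = 0.5306 + 0.5000 + 0.3750
  = 1.4056 bits
H(X,Y) = -[(1/8)·log₂(1/8) + (1/8)·log₂(1/8) + (1/4)·log₂(1/4) + (1/8)·log₂(1/8) + (1/8)·log₂(1/8) + (1/4)·log₂(1/4)]
  = 0.3750 + 0.3750 + 0.5000 + 0.3750 + 0.3750 + 0.5000
  = 2.5000 bits

I(X;Y) = H(X) + H(Y) - H(X,Y)
  = 1.5000 + 1.4056 - 2.5000
  = 0.4056 bits

Distribution 2 (S, T):
Marginal P(S) (row sums):
  P(S=0) = 5/6 + 0 = 5/6
  P(S=1) = 0 + 1/6 = 1/6
Marginal P(T) (column sums):
  P(T=0) = 5/6 + 0 = 5/6
  P(T=1) = 0 + 1/6 = 1/6

H(S) = -[(5/6)·log₂(5/6) + (1/6)·log₂(1/6)]
  = 0.2192 + 0.4308
  = 0.6500 bits
H(T) = -[(5/6)·log₂(5/6) + (1/6)·log₂(1/6)]
  = 0.2192 + 0.4308
  = 0.6500 bits
H(S,T) = -[(5/6)·log₂(5/6) + (1/6)·log₂(1/6)]
  = 0.2192 + 0.4308
  = 0.6500 bits

I(S;T) = H(S) + H(T) - H(S,T)
  = 0.6500 + 0.6500 - 0.6500
  = 0.6500 bits

I(S;T) = 0.6500 bits > I(X;Y) = 0.4056 bits, so (S, T) has the higher mutual information (stronger dependence).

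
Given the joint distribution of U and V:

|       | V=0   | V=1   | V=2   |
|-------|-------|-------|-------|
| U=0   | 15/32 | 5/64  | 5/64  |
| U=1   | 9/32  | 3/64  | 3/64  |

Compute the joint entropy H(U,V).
H(U,V) = -Σ P(U,V) log₂ P(U,V), summed over the non-zero cells:
H(U,V) = -[(15/32)·log₂(15/32) + (5/64)·log₂(5/64) + (5/64)·log₂(5/64) + (9/32)·log₂(9/32) + (3/64)·log₂(3/64) + (3/64)·log₂(3/64)]
  = 0.5124 + 0.2873 + 0.2873 + 0.5147 + 0.2070 + 0.2070
  = 2.0157 bits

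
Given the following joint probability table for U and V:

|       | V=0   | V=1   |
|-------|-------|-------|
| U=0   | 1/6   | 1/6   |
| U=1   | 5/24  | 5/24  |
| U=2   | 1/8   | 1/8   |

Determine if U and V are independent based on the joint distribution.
Marginal P(U) (row sums):
  P(U=0) = 1/6 + 1/6 = 1/3
  P(U=1) = 5/24 + 5/24 = 5/12
  P(U=2) = 1/8 + 1/8 = 1/4
Marginal P(V) (column sums):
  P(V=0) = 1/6 + 5/24 + 1/8 = 1/2
  P(V=1) = 1/6 + 5/24 + 1/8 = 1/2

U and V are independent iff P(U=i,V=j) = P(U=i)·P(V=j) for every cell.
  P(U=0)·P(V=0) = 1/3 × 1/2 = 1/6 = P(U=0,V=0) ✓
  P(U=0)·P(V=1) = 1/3 × 1/2 = 1/6 = P(U=0,V=1) ✓
  P(U=1)·P(V=0) = 5/12 × 1/2 = 5/24 = P(U=1,V=0) ✓
  P(U=1)·P(V=1) = 5/12 × 1/2 = 5/24 = P(U=1,V=1) ✓
  P(U=2)·P(V=0) = 1/4 × 1/2 = 1/8 = P(U=2,V=0) ✓
  P(U=2)·P(V=1) = 1/4 × 1/2 = 1/8 = P(U=2,V=1) ✓

Yes, U and V are independent: every cell factors, so I(U;V) = 0 bits.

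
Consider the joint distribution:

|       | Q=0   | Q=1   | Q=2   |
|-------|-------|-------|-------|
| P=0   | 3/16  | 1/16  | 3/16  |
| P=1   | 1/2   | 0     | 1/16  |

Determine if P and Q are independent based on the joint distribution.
Marginal P(P) (row sums):
  P(P=0) = 3/16 + 1/16 + 3/16 = 7/16
  P(P=1) = 1/2 + 0 + 1/16 = 9/16
Marginal P(Q) (column sums):
  P(Q=0) = 3/16 + 1/2 = 11/16
  P(Q=1) = 1/16 + 0 = 1/16
  P(Q=2) = 3/16 + 1/16 = 1/4

P and Q are independent iff P(P=i,Q=j) = P(P=i)·P(Q=j) for every cell.
  P(P=0)·P(Q=0) = 7/16 × 11/16 = 77/256, but P(P=0,Q=0) = 3/16 ✗

No, P and Q are not independent. Quantitatively, I(P;Q) > 0:

H(P) = -[(7/16)·log₂(7/16) + (9/16)·log₂(9/16)]
  = 0.5218 + 0.4669
  = 0.9887 bits
H(Q) = -[(11/16)·log₂(11/16) + (1/16)·log₂(1/16) + (1/4)·log₂(1/4)]
  = 0.3716 + 0.2500 + 0.5000
  = 1.1216 bits
H(P,Q) = -[(3/16)·log₂(3/16) + (1/16)·log₂(1/16) + (3/16)·log₂(3/16) + (1/2)·log₂(1/2) + (1/16)·log₂(1/16)]
  = 0.4528 + 0.2500 + 0.4528 + 0.5000 + 0.2500
  = 1.9056 bits
I(P;Q) = H(P) + H(Q) - H(P,Q) = 0.9887 + 1.1216 - 1.9056 = 0.2047 bits > 0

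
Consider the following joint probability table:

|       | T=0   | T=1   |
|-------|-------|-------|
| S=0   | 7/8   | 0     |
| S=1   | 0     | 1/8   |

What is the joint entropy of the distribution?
H(S,T) = -Σ P(S,T) log₂ P(S,T), summed over the non-zero cells:
H(S,T) = -[(7/8)·log₂(7/8) + (1/8)·log₂(1/8)]
  = 0.1686 + 0.3750
  = 0.5436 bits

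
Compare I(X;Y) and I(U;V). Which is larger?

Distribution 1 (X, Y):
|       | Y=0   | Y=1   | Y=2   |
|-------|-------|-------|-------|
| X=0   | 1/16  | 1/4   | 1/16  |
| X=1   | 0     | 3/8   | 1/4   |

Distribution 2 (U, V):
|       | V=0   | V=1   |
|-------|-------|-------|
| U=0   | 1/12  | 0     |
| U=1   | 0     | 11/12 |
Distribution 1 (X, Y):
Marginal P(X) (row sums):
  P(X=0) = 1/16 + 1/4 + 1/16 = 3/8
  P(X=1) = 0 + 3/8 + 1/4 = 5/8
Marginal P(Y) (column sums):
  P(Y=0) = 1/16 + 0 = 1/16
  P(Y=1) = 1/4 + 3/8 = 5/8
  P(Y=2) = 1/16 + 1/4 = 5/16

H(X) = -[(3/8)·log₂(3/8) + (5/8)·log₂(5/8)]
  = 0.5306 + 0.4238
  = 0.9544 bits
H(Y) = -[(1/16)·log₂(1/16) + (5/8)·log₂(5/8) + (5/16)·log₂(5/16)]
  = 0.2500 + 0.4238 + 0.5244
  = 1.1982 bits
H(X,Y) = -[(1/16)·log₂(1/16) + (1/4)·log₂(1/4) + (1/16)·log₂(1/16) + (3/8)·log₂(3/8) + (1/4)·log₂(1/4)]
  = 0.2500 + 0.5000 + 0.2500 + 0.5306 + 0.5000
  = 2.0306 bits

I(X;Y) = H(X) + H(Y) - H(X,Y)
  = 0.9544 + 1.1982 - 2.0306
  = 0.1220 bits

Distribution 2 (U, V):
Marginal P(U) (row sums):
  P(U=0) = 1/12 + 0 = 1/12
  P(U=1) = 0 + 11/12 = 11/12
Marginal P(V) (column sums):
  P(V=0) = 1/12 + 0 = 1/12
  P(V=1) = 0 + 11/12 = 11/12

H(U) = -[(1/12)·log₂(1/12) + (11/12)·log₂(11/12)]
  = 0.2987 + 0.1151
  = 0.4138 bits
H(V) = -[(1/12)·log₂(1/12) + (11/12)·log₂(11/12)]
  = 0.2987 + 0.1151
  = 0.4138 bits
H(U,V) = -[(1/12)·log₂(1/12) + (11/12)·log₂(11/12)]
  = 0.2987 + 0.1151
  = 0.4138 bits

I(U;V) = H(U) + H(V) - H(U,V)
  = 0.4138 + 0.4138 - 0.4138
  = 0.4138 bits

I(U;V) = 0.4138 bits > I(X;Y) = 0.1220 bits, so (U, V) has the higher mutual information (stronger dependence).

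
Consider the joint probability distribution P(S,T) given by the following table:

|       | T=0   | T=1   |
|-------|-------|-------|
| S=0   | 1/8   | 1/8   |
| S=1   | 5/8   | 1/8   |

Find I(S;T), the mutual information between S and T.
Marginal P(S) (row sums):
  P(S=0) = 1/8 + 1/8 = 1/4
  P(S=1) = 5/8 + 1/8 = 3/4
Marginal P(T) (column sums):
  P(T=0) = 1/8 + 5/8 = 3/4
  P(T=1) = 1/8 + 1/8 = 1/4

H(S) = -[(1/4)·log₂(1/4) + (3/4)·log₂(3/4)]
  = 0.5000 + 0.3113
  = 0.8113 bits
H(T) = -[(3/4)·log₂(3/4) + (1/4)·log₂(1/4)]
  = 0.3113 + 0.5000
  = 0.8113 bits
H(S,T) = -[(1/8)·log₂(1/8) + (1/8)·log₂(1/8) + (5/8)·log₂(5/8) + (1/8)·log₂(1/8)]
  = 0.3750 + 0.3750 + 0.4238 + 0.3750
  = 1.5488 bits

I(S;T) = H(S) + H(T) - H(S,T)
  = 0.8113 + 0.8113 - 1.5488
  = 0.0738 bits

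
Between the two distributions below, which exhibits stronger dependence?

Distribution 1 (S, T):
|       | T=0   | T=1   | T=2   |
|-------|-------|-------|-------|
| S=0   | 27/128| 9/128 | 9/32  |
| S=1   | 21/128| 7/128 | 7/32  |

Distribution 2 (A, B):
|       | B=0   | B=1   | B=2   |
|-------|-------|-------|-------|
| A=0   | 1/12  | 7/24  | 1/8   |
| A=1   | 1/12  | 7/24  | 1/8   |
Distribution 1 (S, T):
Marginal P(S) (row sums):
  P(S=0) = 27/128 + 9/128 + 9/32 = 9/16
  P(S=1) = 21/128 + 7/128 + 7/32 = 7/16
Marginal P(T) (column sums):
  P(T=0) = 27/128 + 21/128 = 3/8
  P(T=1) = 9/128 + 7/128 = 1/8
  P(T=2) = 9/32 + 7/32 = 1/2

H(S) = -[(9/16)·log₂(9/16) + (7/16)·log₂(7/16)]
  = 0.4669 + 0.5218
  = 0.9887 bits
H(T) = -[(3/8)·log₂(3/8) + (1/8)·log₂(1/8) + (1/2)·log₂(1/2)]
  = 0.5306 + 0.3750 + 0.5000
  = 1.4056 bits
H(S,T) = -[(27/128)·log₂(27/128) + (9/128)·log₂(9/128) + (9/32)·log₂(9/32) + (21/128)·log₂(21/128) + (7/128)·log₂(7/128) + (7/32)·log₂(7/32)]
  = 0.4736 + 0.2693 + 0.5147 + 0.4278 + 0.2293 + 0.4796
  = 2.3943 bits

I(S;T) = H(S) + H(T) - H(S,T)
  = 0.9887 + 1.4056 - 2.3943
  = 0.0000 bits

Distribution 2 (A, B):
Marginal P(A) (row sums):
  P(A=0) = 1/12 + 7/24 + 1/8 = 1/2
  P(A=1) = 1/12 + 7/24 + 1/8 = 1/2
Marginal P(B) (column sums):
  P(B=0) = 1/12 + 1/12 = 1/6
  P(B=1) = 7/24 + 7/24 = 7/12
  P(B=2) = 1/8 + 1/8 = 1/4

H(A) = -[(1/2)·log₂(1/2) + (1/2)·log₂(1/2)]
  = 0.5000 + 0.5000
  = 1.0000 bits
H(B) = -[(1/6)·log₂(1/6) + (7/12)·log₂(7/12) + (1/4)·log₂(1/4)]
  = 0.4308 + 0.4536 + 0.5000
  = 1.3844 bits
H(A,B) = -[(1/12)·log₂(1/12) + (7/24)·log₂(7/24) + (1/8)·log₂(1/8) + (1/12)·log₂(1/12) + (7/24)·log₂(7/24) + (1/8)·log₂(1/8)]
  = 0.2987 + 0.5185 + 0.3750 + 0.2987 + 0.5185 + 0.3750
  = 2.3844 bits

I(A;B) = H(A) + H(B) - H(A,B)
  = 1.0000 + 1.3844 - 2.3844
  = 0.0000 bits

Both joint tables factor as the product of their marginals, so I(S;T) = I(A;B) = 0 bits: neither is larger (both pairs are independent).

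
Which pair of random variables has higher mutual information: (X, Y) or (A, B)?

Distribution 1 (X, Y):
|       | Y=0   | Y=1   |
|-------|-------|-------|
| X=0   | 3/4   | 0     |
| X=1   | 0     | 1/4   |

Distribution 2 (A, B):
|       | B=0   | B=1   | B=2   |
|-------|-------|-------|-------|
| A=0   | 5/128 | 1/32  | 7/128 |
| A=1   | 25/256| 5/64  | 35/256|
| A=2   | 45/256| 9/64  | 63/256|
Distribution 1 (X, Y):
Marginal P(X) (row sums):
  P(X=0) = 3/4 + 0 = 3/4
  P(X=1) = 0 + 1/4 = 1/4
Marginal P(Y) (column sums):
  P(Y=0) = 3/4 + 0 = 3/4
  P(Y=1) = 0 + 1/4 = 1/4

H(X) = -[(3/4)·log₂(3/4) + (1/4)·log₂(1/4)]
  = 0.3113 + 0.5000
  = 0.8113 bits
H(Y) = -[(3/4)·log₂(3/4) + (1/4)·log₂(1/4)]
  = 0.3113 + 0.5000
  = 0.8113 bits
H(X,Y) = -[(3/4)·log₂(3/4) + (1/4)·log₂(1/4)]
  = 0.3113 + 0.5000
  = 0.8113 bits

I(X;Y) = H(X) + H(Y) - H(X,Y)
  = 0.8113 + 0.8113 - 0.8113
  = 0.8113 bits

Distribution 2 (A, B):
Marginal P(A) (row sums):
  P(A=0) = 5/128 + 1/32 + 7/128 = 1/8
  P(A=1) = 25/256 + 5/64 + 35/256 = 5/16
  P(A=2) = 45/256 + 9/64 + 63/256 = 9/16
Marginal P(B) (column sums):
  P(B=0) = 5/128 + 25/256 + 45/256 = 5/16
  P(B=1) = 1/32 + 5/64 + 9/64 = 1/4
  P(B=2) = 7/128 + 35/256 + 63/256 = 7/16

H(A) = -[(1/8)·log₂(1/8) + (5/16)·log₂(5/16) + (9/16)·log₂(9/16)]
  = 0.3750 + 0.5244 + 0.4669
  = 1.3663 bits
H(B) = -[(5/16)·log₂(5/16) + (1/4)·log₂(1/4) + (7/16)·log₂(7/16)]
  = 0.5244 + 0.5000 + 0.5218
  = 1.5462 bits
H(A,B) = -[(5/128)·log₂(5/128) + (1/32)·log₂(1/32) + (7/128)·log₂(7/128) + (25/256)·log₂(25/256) + (5/64)·log₂(5/64) + (35/256)·log₂(35/256) + (45/256)·log₂(45/256) + (9/64)·log₂(9/64) + (63/256)·log₂(63/256)]
  = 0.1827 + 0.1563 + 0.2293 + 0.3277 + 0.2873 + 0.3925 + 0.4409 + 0.3980 + 0.4978
  = 2.9125 bits

I(A;B) = H(A) + H(B) - H(A,B)
  = 1.3663 + 1.5462 - 2.9125
  = 0.0000 bits

I(X;Y) = 0.8113 bits > I(A;B) = 0.0000 bits, so (X, Y) has the higher mutual information (stronger dependence).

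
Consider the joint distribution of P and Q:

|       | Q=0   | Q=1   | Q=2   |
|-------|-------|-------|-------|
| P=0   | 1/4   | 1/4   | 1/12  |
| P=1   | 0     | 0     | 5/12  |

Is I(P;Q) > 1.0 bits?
Marginal P(P) (row sums):
  P(P=0) = 1/4 + 1/4 + 1/12 = 7/12
  P(P=1) = 0 + 0 + 5/12 = 5/12
Marginal P(Q) (column sums):
  P(Q=0) = 1/4 + 0 = 1/4
  P(Q=1) = 1/4 + 0 = 1/4
  P(Q=2) = 1/12 + 5/12 = 1/2

H(P) = -[(7/12)·log₂(7/12) + (5/12)·log₂(5/12)]
  = 0.4536 + 0.5263
  = 0.9799 bits
H(Q) = -[(1/4)·log₂(1/4) + (1/4)·log₂(1/4) + (1/2)·log₂(1/2)]
  = 0.5000 + 0.5000 + 0.5000
  = 1.5000 bits
H(P,Q) = -[(1/4)·log₂(1/4) + (1/4)·log₂(1/4) + (1/12)·log₂(1/12) + (5/12)·log₂(5/12)]
  = 0.5000 + 0.5000 + 0.2987 + 0.5263
  = 1.8250 bits

I(P;Q) = H(P) + H(Q) - H(P,Q)
  = 0.9799 + 1.5000 - 1.8250
  = 0.6549 bits

No. I(P;Q) = 0.6549 bits, which is ≤ 1.0 bits.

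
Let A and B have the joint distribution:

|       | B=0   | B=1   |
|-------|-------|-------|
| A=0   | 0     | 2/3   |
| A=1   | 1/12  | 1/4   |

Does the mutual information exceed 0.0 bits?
Marginal P(A) (row sums):
  P(A=0) = 0 + 2/3 = 2/3
  P(A=1) = 1/12 + 1/4 = 1/3
Marginal P(B) (column sums):
  P(B=0) = 0 + 1/12 = 1/12
  P(B=1) = 2/3 + 1/4 = 11/12

H(A) = -[(2/3)·log₂(2/3) + (1/3)·log₂(1/3)]
  = 0.3900 + 0.5283
  = 0.9183 bits
H(B) = -[(1/12)·log₂(1/12) + (11/12)·log₂(11/12)]
  = 0.2987 + 0.1151
  = 0.4138 bits
H(A,B) = -[(2/3)·log₂(2/3) + (1/12)·log₂(1/12) + (1/4)·log₂(1/4)]
  = 0.3900 + 0.2987 + 0.5000
  = 1.1887 bits

I(A;B) = H(A) + H(B) - H(A,B)
  = 0.9183 + 0.4138 - 1.1887
  = 0.1434 bits

Yes. I(A;B) = 0.1434 bits, which is > 0.0 bits.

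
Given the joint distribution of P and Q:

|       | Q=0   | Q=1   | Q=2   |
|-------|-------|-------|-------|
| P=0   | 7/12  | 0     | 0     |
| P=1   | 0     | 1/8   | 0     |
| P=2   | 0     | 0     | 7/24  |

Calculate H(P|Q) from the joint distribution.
Marginal P(Q) (column sums):
  P(Q=0) = 7/12 + 0 + 0 = 7/12
  P(Q=1) = 0 + 1/8 + 0 = 1/8
  P(Q=2) = 0 + 0 + 7/24 = 7/24

H(P|Q) = -Σ P(P,Q)·log₂ P(P|Q), where P(P|Q) = P(P,Q) / P(Q)
  (cells with P(P,Q) = 0 contribute 0)
  (P=0,Q=0): P(P|Q) = (7/12)/(7/12) = 1;  -(7/12)·log₂(1) = 0.0000
  (P=1,Q=1): P(P|Q) = (1/8)/(1/8) = 1;  -(1/8)·log₂(1) = 0.0000
  (P=2,Q=2): P(P|Q) = (7/24)/(7/24) = 1;  -(7/24)·log₂(1) = 0.0000
H(P|Q) = 0.0000 + 0.0000 + 0.0000
  = 0.0000 bits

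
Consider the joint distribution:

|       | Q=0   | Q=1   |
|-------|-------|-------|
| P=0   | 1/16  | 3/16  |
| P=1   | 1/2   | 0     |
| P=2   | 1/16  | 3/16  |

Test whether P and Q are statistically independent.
Marginal P(P) (row sums):
  P(P=0) = 1/16 + 3/16 = 1/4
  P(P=1) = 1/2 + 0 = 1/2
  P(P=2) = 1/16 + 3/16 = 1/4
Marginal P(Q) (column sums):
  P(Q=0) = 1/16 + 1/2 + 1/16 = 5/8
  P(Q=1) = 3/16 + 0 + 3/16 = 3/8

P and Q are independent iff P(P=i,Q=j) = P(P=i)·P(Q=j) for every cell.
  P(P=0)·P(Q=0) = 1/4 × 5/8 = 5/32, but P(P=0,Q=0) = 1/16 ✗

No, P and Q are not independent. Quantitatively, I(P;Q) > 0:

H(P) = -[(1/4)·log₂(1/4) + (1/2)·log₂(1/2) + (1/4)·log₂(1/4)]
  = 0.5000 + 0.5000 + 0.5000
  = 1.5000 bits
H(Q) = -[(5/8)·log₂(5/8) + (3/8)·log₂(3/8)]
  = 0.4238 + 0.5306
  = 0.9544 bits
H(P,Q) = -[(1/16)·log₂(1/16) + (3/16)·log₂(3/16) + (1/2)·log₂(1/2) + (1/16)·log₂(1/16) + (3/16)·log₂(3/16)]
  = 0.2500 + 0.4528 + 0.5000 + 0.2500 + 0.4528
  = 1.9056 bits
I(P;Q) = H(P) + H(Q) - H(P,Q) = 1.5000 + 0.9544 - 1.9056 = 0.5488 bits > 0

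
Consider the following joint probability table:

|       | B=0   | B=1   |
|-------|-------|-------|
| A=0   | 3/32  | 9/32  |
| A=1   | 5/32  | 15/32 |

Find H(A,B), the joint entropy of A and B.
H(A,B) = -Σ P(A,B) log₂ P(A,B), summed over the non-zero cells:
H(A,B) = -[(3/32)·log₂(3/32) + (9/32)·log₂(9/32) + (5/32)·log₂(5/32) + (15/32)·log₂(15/32)]
  = 0.3202 + 0.5147 + 0.4184 + 0.5124
  = 1.7657 bits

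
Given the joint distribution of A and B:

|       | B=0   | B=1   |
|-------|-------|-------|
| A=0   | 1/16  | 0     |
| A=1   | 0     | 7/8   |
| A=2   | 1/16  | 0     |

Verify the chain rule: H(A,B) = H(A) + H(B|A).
Left side:
H(A,B) = -[(1/16)·log₂(1/16) + (7/8)·log₂(7/8) + (1/16)·log₂(1/16)]
  = 0.2500 + 0.1686 + 0.2500
  = 0.6686 bits

Right side:
Marginal P(A) (row sums):
  P(A=0) = 1/16 + 0 = 1/16
  P(A=1) = 0 + 7/8 = 7/8
  P(A=2) = 1/16 + 0 = 1/16
H(A) = -[(1/16)·log₂(1/16) + (7/8)·log₂(7/8) + (1/16)·log₂(1/16)]
  = 0.2500 + 0.1686 + 0.2500
  = 0.6686 bits
H(B|A) = -Σ P(A,B)·log₂ P(B|A), where P(B|A) = P(A,B) / P(A)
  (cells with P(A,B) = 0 contribute 0)
  (A=0,B=0): P(B|A) = (1/16)/(1/16) = 1;  -(1/16)·log₂(1) = 0.0000
  (A=1,B=1): P(B|A) = (7/8)/(7/8) = 1;  -(7/8)·log₂(1) = 0.0000
  (A=2,B=0): P(B|A) = (1/16)/(1/16) = 1;  -(1/16)·log₂(1) = 0.0000
H(B|A) = 0.0000 + 0.0000 + 0.0000
  = 0.0000 bits
H(A) + H(B|A) = 0.6686 + 0.0000 = 0.6686 bits

Both sides equal 0.6686 bits, so the chain rule holds ✓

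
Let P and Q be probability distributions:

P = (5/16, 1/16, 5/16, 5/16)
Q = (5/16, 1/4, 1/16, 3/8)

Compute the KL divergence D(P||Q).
D(P||Q) = Σ P(i) log₂(P(i)/Q(i))
  i=0: (5/16) × log₂((5/16)/(5/16)) = (5/16) × log₂(1) = 0.0000
  i=1: (1/16) × log₂((1/16)/(1/4)) = (1/16) × log₂(1/4) = -0.1250
  i=2: (5/16) × log₂((5/16)/(1/16)) = (5/16) × log₂(5) = 0.7256
  i=3: (5/16) × log₂((5/16)/(3/8)) = (5/16) × log₂(5/6) = -0.0822
D(P||Q) = 0.0000 - 0.1250 + 0.7256 - 0.0822
  = 0.5184 bits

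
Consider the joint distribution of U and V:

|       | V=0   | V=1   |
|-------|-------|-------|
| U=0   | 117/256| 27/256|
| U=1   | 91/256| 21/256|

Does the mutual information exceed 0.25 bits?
Marginal P(U) (row sums):
  P(U=0) = 117/256 + 27/256 = 9/16
  P(U=1) = 91/256 + 21/256 = 7/16
Marginal P(V) (column sums):
  P(V=0) = 117/256 + 91/256 = 13/16
  P(V=1) = 27/256 + 21/256 = 3/16

H(U) = -[(9/16)·log₂(9/16) + (7/16)·log₂(7/16)]
  = 0.4669 + 0.5218
  = 0.9887 bits
H(V) = -[(13/16)·log₂(13/16) + (3/16)·log₂(3/16)]
  = 0.2434 + 0.4528
  = 0.6962 bits
H(U,V) = -[(117/256)·log₂(117/256) + (27/256)·log₂(27/256) + (91/256)·log₂(91/256) + (21/256)·log₂(21/256)]
  = 0.5163 + 0.3423 + 0.5304 + 0.2959
  = 1.6849 bits

I(U;V) = H(U) + H(V) - H(U,V)
  = 0.9887 + 0.6962 - 1.6849
  = 0.0000 bits

No. I(U;V) = 0.0000 bits, which is ≤ 0.25 bits.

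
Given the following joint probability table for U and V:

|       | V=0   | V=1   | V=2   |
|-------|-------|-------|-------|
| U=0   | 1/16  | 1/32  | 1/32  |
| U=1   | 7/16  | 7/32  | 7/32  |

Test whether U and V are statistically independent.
Marginal P(U) (row sums):
  P(U=0) = 1/16 + 1/32 + 1/32 = 1/8
  P(U=1) = 7/16 + 7/32 + 7/32 = 7/8
Marginal P(V) (column sums):
  P(V=0) = 1/16 + 7/16 = 1/2
  P(V=1) = 1/32 + 7/32 = 1/4
  P(V=2) = 1/32 + 7/32 = 1/4

U and V are independent iff P(U=i,V=j) = P(U=i)·P(V=j) for every cell.
  P(U=0)·P(V=0) = 1/8 × 1/2 = 1/16 = P(U=0,V=0) ✓
  P(U=0)·P(V=1) = 1/8 × 1/4 = 1/32 = P(U=0,V=1) ✓
  P(U=0)·P(V=2) = 1/8 × 1/4 = 1/32 = P(U=0,V=2) ✓
  P(U=1)·P(V=0) = 7/8 × 1/2 = 7/16 = P(U=1,V=0) ✓
  P(U=1)·P(V=1) = 7/8 × 1/4 = 7/32 = P(U=1,V=1) ✓
  P(U=1)·P(V=2) = 7/8 × 1/4 = 7/32 = P(U=1,V=2) ✓

Yes, U and V are independent: every cell factors, so I(U;V) = 0 bits.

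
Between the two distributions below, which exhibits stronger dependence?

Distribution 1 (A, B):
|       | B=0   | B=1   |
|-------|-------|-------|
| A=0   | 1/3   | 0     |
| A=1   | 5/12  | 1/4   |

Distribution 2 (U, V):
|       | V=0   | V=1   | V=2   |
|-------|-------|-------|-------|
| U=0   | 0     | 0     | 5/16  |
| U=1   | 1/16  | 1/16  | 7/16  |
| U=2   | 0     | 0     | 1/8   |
Distribution 1 (A, B):
Marginal P(A) (row sums):
  P(A=0) = 1/3 + 0 = 1/3
  P(A=1) = 5/12 + 1/4 = 2/3
Marginal P(B) (column sums):
  P(B=0) = 1/3 + 5/12 = 3/4
  P(B=1) = 0 + 1/4 = 1/4

H(A) = -[(1/3)·log₂(1/3) + (2/3)·log₂(2/3)]
  = 0.5283 + 0.3900
  = 0.9183 bits
H(B) = -[(3/4)·log₂(3/4) + (1/4)·log₂(1/4)]
  = 0.3113 + 0.5000
  = 0.8113 bits
H(A,B) = -[(1/3)·log₂(1/3) + (5/12)·log₂(5/12) + (1/4)·log₂(1/4)]
  = 0.5283 + 0.5263 + 0.5000
  = 1.5546 bits

I(A;B) = H(A) + H(B) - H(A,B)
  = 0.9183 + 0.8113 - 1.5546
  = 0.1750 bits

Distribution 2 (U, V):
Marginal P(U) (row sums):
  P(U=0) = 0 + 0 + 5/16 = 5/16
  P(U=1) = 1/16 + 1/16 + 7/16 = 9/16
  P(U=2) = 0 + 0 + 1/8 = 1/8
Marginal P(V) (column sums):
  P(V=0) = 0 + 1/16 + 0 = 1/16
  P(V=1) = 0 + 1/16 + 0 = 1/16
  P(V=2) = 5/16 + 7/16 + 1/8 = 7/8

H(U) = -[(5/16)·log₂(5/16) + (9/16)·log₂(9/16) + (1/8)·log₂(1/8)]
  = 0.5244 + 0.4669 + 0.3750
  = 1.3663 bits
H(V) = -[(1/16)·log₂(1/16) + (1/16)·log₂(1/16) + (7/8)·log₂(7/8)]
  = 0.2500 + 0.2500 + 0.1686
  = 0.6686 bits
H(U,V) = -[(5/16)·log₂(5/16) + (1/16)·log₂(1/16) + (1/16)·log₂(1/16) + (7/16)·log₂(7/16) + (1/8)·log₂(1/8)]
  = 0.5244 + 0.2500 + 0.2500 + 0.5218 + 0.3750
  = 1.9212 bits

I(U;V) = H(U) + H(V) - H(U,V)
  = 1.3663 + 0.6686 - 1.9212
  = 0.1137 bits

I(A;B) = 0.1750 bits > I(U;V) = 0.1137 bits, so (A, B) has the higher mutual information (stronger dependence).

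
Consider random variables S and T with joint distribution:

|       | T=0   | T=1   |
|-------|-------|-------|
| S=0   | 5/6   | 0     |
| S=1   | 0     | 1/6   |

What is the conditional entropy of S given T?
Marginal P(T) (column sums):
  P(T=0) = 5/6 + 0 = 5/6
  P(T=1) = 0 + 1/6 = 1/6

H(S|T) = -Σ P(S,T)·log₂ P(S|T), where P(S|T) = P(S,T) / P(T)
  (cells with P(S,T) = 0 contribute 0)
  (S=0,T=0): P(S|T) = (5/6)/(5/6) = 1;  -(5/6)·log₂(1) = 0.0000
  (S=1,T=1): P(S|T) = (1/6)/(1/6) = 1;  -(1/6)·log₂(1) = 0.0000
H(S|T) = 0.0000 + 0.0000
  = 0.0000 bits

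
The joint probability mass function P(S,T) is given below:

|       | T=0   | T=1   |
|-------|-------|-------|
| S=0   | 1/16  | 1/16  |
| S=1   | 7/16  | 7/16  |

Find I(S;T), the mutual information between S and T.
Marginal P(S) (row sums):
  P(S=0) = 1/16 + 1/16 = 1/8
  P(S=1) = 7/16 + 7/16 = 7/8
Marginal P(T) (column sums):
  P(T=0) = 1/16 + 7/16 = 1/2
  P(T=1) = 1/16 + 7/16 = 1/2

H(S) = -[(1/8)·log₂(1/8) + (7/8)·log₂(7/8)]
  = 0.3750 + 0.1686
  = 0.5436 bits
H(T) = -[(1/2)·log₂(1/2) + (1/2)·log₂(1/2)]
  = 0.5000 + 0.5000
  = 1.0000 bits
H(S,T) = -[(1/16)·log₂(1/16) + (1/16)·log₂(1/16) + (7/16)·log₂(7/16) + (7/16)·log₂(7/16)]
  = 0.2500 + 0.2500 + 0.5218 + 0.5218
  = 1.5436 bits

I(S;T) = H(S) + H(T) - H(S,T)
  = 0.5436 + 1.0000 - 1.5436
  = 0.0000 bits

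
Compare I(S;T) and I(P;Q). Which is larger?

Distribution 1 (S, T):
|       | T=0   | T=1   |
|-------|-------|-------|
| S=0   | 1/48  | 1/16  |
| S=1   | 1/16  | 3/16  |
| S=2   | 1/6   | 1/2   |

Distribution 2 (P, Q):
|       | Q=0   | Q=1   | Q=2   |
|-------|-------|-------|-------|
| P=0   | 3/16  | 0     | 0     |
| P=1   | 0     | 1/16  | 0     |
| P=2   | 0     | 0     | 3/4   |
Distribution 1 (S, T):
Marginal P(S) (row sums):
  P(S=0) = 1/48 + 1/16 = 1/12
  P(S=1) = 1/16 + 3/16 = 1/4
  P(S=2) = 1/6 + 1/2 = 2/3
Marginal P(T) (column sums):
  P(T=0) = 1/48 + 1/16 + 1/6 = 1/4
  P(T=1) = 1/16 + 3/16 + 1/2 = 3/4

H(S) = -[(1/12)·log₂(1/12) + (1/4)·log₂(1/4) + (2/3)·log₂(2/3)]
  = 0.2987 + 0.5000 + 0.3900
  = 1.1887 bits
H(T) = -[(1/4)·log₂(1/4) + (3/4)·log₂(3/4)]
  = 0.5000 + 0.3113
  = 0.8113 bits
H(S,T) = -[(1/48)·log₂(1/48) + (1/16)·log₂(1/16) + (1/16)·log₂(1/16) + (3/16)·log₂(3/16) + (1/6)·log₂(1/6) + (1/2)·log₂(1/2)]
  = 0.1164 + 0.2500 + 0.2500 + 0.4528 + 0.4308 + 0.5000
  = 2.0000 bits

I(S;T) = H(S) + H(T) - H(S,T)
  = 1.1887 + 0.8113 - 2.0000
  = 0.0000 bits

Distribution 2 (P, Q):
Marginal P(P) (row sums):
  P(P=0) = 3/16 + 0 + 0 = 3/16
  P(P=1) = 0 + 1/16 + 0 = 1/16
  P(P=2) = 0 + 0 + 3/4 = 3/4
Marginal P(Q) (column sums):
  P(Q=0) = 3/16 + 0 + 0 = 3/16
  P(Q=1) = 0 + 1/16 + 0 = 1/16
  P(Q=2) = 0 + 0 + 3/4 = 3/4

H(P) = -[(3/16)·log₂(3/16) + (1/16)·log₂(1/16) + (3/4)·log₂(3/4)]
  = 0.4528 + 0.2500 + 0.3113
  = 1.0141 bits
H(Q) = -[(3/16)·log₂(3/16) + (1/16)·log₂(1/16) + (3/4)·log₂(3/4)]
  = 0.4528 + 0.2500 + 0.3113
  = 1.0141 bits
H(P,Q) = -[(3/16)·log₂(3/16) + (1/16)·log₂(1/16) + (3/4)·log₂(3/4)]
  = 0.4528 + 0.2500 + 0.3113
  = 1.0141 bits

I(P;Q) = H(P) + H(Q) - H(P,Q)
  = 1.0141 + 1.0141 - 1.0141
  = 1.0141 bits

I(P;Q) = 1.0141 bits > I(S;T) = 0.0000 bits, so (P, Q) has the higher mutual information (stronger dependence).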